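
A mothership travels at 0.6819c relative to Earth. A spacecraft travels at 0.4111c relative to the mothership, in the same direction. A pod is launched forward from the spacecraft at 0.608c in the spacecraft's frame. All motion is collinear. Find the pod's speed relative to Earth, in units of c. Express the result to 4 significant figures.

0.9622c

Compose velocities in two stages. Stage 1 (into S'): u₁ = (0.608+0.4111)/(1+0.608×0.4111) = 0.81531.
Stage 2 (into S): u = (0.81531+0.6819)/(1+0.81531×0.6819) = 0.96224, so the speed is 0.9622c.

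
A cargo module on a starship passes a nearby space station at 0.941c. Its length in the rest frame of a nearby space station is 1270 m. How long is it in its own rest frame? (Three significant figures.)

3750 m

γ = 1/√(1 − β²) = 1/√(1 − 0.885481) = 1/√0.114519 = 1/0.338407 = 2.955.
Proper length: L₀ = γ·L = 2.955 × 1270 = 3750 m.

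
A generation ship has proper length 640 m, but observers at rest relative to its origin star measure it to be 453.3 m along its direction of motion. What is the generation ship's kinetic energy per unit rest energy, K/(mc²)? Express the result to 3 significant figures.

From L = L₀/γ: γ = 640/453.3 = 1.41187.
Since K = (γ−1)mc², K/(mc²) = 1.41187 − 1 = 0.412.

0.412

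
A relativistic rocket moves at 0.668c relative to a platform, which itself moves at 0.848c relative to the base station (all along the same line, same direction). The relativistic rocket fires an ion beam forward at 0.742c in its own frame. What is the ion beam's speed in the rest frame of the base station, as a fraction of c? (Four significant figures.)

0.9952c

Apply u = (u'+v)/(1+u'v) twice. Ion beam in the platform frame: (0.742+0.668)/(1+0.742·0.668) = 1.41/1.495656 = 0.94273c.
That velocity, transformed to the rest frame of the base station: (0.94273+0.848)/(1+0.94273·0.848) = 1.79073/1.79943504 = 0.99516c.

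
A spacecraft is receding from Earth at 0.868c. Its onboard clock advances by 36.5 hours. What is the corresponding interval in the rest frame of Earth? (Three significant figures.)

73.5 hours

β² = 0.753424, so γ = 1/√0.246576 = 2.0138.
Time dilation: Δt = γ·Δτ = 2.0138 × 36.5 = 73.5 hours.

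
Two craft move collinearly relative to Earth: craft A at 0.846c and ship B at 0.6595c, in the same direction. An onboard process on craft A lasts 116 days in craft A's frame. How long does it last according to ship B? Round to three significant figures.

Transform craft A's velocity into ship B's frame: (0.846 − 0.6595)/(1 − 0.846·0.6595) = 0.1865/0.442063, so the relative speed is 0.42189c.
At |u| = 0.42189c, γ = (1 − 0.177991)^(−1/2) = 1.103.
The clock on craft A records proper time, so ship B measures Δt = γΔτ = 1.103 × 116 = 128 days.

128 days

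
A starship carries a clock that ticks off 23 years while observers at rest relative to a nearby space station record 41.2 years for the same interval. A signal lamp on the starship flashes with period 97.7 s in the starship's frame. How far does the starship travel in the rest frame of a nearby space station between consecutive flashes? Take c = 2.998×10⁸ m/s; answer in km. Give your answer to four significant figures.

4.353×10^7 km

From Δt = γΔτ: γ = 41.2/23 = 1.7913.
β = √(1 − 1/γ²) = 0.82967. Lab-frame period = γτ = 1.7913×97.7 s = 175.01 s. Distance = βc × γτ = 0.82967 × 2.998×10⁸ m/s × 175.01 s = 4.3531×10^10 m = 4.353×10^7 km.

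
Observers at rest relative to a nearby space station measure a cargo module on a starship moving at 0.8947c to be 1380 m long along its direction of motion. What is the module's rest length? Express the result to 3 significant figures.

With β = 0.8947, γ = 1/√(1 − 0.8947²) = 1/√0.19951191 = 2.2388.
Proper length: L₀ = γ·L = 2.2388 × 1380 = 3090 m.

3090 m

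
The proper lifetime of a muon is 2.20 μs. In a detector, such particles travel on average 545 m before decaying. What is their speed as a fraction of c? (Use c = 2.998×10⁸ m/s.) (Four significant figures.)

0.6370c

Let x = d/(cτ) = 545.0 m / (2.998×10⁸ m/s × 2.200×10^-6 s) = 0.82631. Since d = βγcτ, x = βγ = β/√(1−β²).
Solving: β² = x²/(1+x²) = 0.682788/1.682788 = 0.405748, so β = 0.6370.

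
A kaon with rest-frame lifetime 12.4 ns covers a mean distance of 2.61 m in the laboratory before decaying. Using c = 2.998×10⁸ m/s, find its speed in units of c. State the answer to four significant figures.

0.5746c

d = βγcτ ⇒ βγ = d/(cτ) = 2.610 m / (3.71752 m) = 0.70208.
β = (βγ)/√(1+(βγ)²) = 0.70208/√1.492916 = 0.5746.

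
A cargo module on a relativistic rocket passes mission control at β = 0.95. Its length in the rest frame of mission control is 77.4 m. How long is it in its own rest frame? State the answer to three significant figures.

β² = 0.9025, so γ = 1/√0.0975 = 3.2026.
Proper length: L₀ = γ·L = 3.2026 × 77.4 = 248 m.

248 m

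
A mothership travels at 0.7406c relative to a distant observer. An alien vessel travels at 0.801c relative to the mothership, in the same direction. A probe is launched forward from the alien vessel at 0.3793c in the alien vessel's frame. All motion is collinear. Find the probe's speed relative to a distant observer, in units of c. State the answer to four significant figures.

First combine the probe and alien vessel (S''→S'): u₁ = (0.3793 + 0.801)/(1 + 0.3793×0.801) = 1.1803/1.3038193 = 0.90526.
Then combine with the mothership (S'→S): u = (0.90526 + 0.7406)/(1 + 0.90526×0.7406) = 1.64586/1.670435556 = 0.98529.

0.9853c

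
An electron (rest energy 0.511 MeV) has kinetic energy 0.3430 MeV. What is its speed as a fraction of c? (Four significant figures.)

0.8012c

γ = 1 + K/(mc²) = 1 + 0.3430/0.511 = 1.6712.
β = √(1 − 1/γ²) = √(1 − 0.35805) = √0.64195 = 0.8012.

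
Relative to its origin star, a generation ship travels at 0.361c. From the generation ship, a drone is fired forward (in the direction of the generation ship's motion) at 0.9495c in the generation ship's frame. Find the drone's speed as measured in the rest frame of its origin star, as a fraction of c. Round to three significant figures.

0.976c

In units of c, u = (u' + v)/(1 + u'v) with u' = 0.9495 and v = 0.361.
Numerator: 0.9495 + 0.361 = 1.3105. Denominator: 1 + (0.9495)(0.361) = 1.3427695.
u = 1.3105/1.3427695 = 0.97597, so the speed is 0.976c.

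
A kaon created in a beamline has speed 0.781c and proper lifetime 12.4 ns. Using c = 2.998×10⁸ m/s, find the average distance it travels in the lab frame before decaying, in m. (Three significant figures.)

With β = 0.781, γ = 1/√(1 − 0.781²) = 1/√0.390039 = 1.6012.
Lab-frame lifetime: Δt = γτ = 1.6012 × 12.4 ns = 19.855 ns.
Distance: d = vΔt = 0.781 × 2.998×10⁸ m/s × 1.9855×10^-8 s = 4.65 m.

4.65 m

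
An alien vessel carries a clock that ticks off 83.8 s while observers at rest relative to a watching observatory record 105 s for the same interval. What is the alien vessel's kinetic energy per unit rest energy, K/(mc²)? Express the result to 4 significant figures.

γ = Δt/Δτ = 105/83.8 = 1.25298.
Since K = (γ−1)mc², K/(mc²) = 1.25298 − 1 = 0.2530.

0.2530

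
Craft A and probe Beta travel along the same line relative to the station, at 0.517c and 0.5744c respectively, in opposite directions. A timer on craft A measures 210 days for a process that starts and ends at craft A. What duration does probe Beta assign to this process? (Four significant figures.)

Transform craft A's velocity into probe Beta's frame: (0.517 + 0.5744)/(1 + 0.517·0.5744) = 1.0914/1.2969648, so the relative speed is 0.8415c.
At |u| = 0.8415c, γ = (1 − 0.708122)^(−1/2) = 1.851.
The clock on craft A records proper time, so probe Beta measures Δt = γΔτ = 1.851 × 210 = 388.7 days.

388.7 days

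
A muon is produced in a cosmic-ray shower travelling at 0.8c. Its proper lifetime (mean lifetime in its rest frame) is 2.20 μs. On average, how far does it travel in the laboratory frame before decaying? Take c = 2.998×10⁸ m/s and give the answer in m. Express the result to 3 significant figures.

879 m

Lorentz factor: γ = (1 − 0.64)^(−1/2) = 1.6667.
Lab-frame lifetime: Δt = γτ = 1.6667 × 2.20 μs = 3.6667 μs.
Distance: d = vΔt = 0.8 × 2.998×10⁸ m/s × 3.6667×10^-6 s = 879 m.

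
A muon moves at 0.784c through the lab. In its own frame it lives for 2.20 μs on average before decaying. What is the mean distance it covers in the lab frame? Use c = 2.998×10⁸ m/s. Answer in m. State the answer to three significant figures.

β² = 0.614656, so γ = 1/√0.385344 = 1.6109.
Lab-frame lifetime: Δt = γτ = 1.6109 × 2.20 μs = 3.544 μs.
Distance: d = vΔt = 0.784 × 2.998×10⁸ m/s × 3.5440×10^-6 s = 833 m.

833 m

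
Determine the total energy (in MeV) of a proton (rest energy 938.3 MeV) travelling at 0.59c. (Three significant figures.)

β² = 0.3481, so γ = 1/√0.6519 = 1.2385.
Total energy: E = γmc² = 1.2385 × 938.3 MeV = 1160 MeV.

1160 MeV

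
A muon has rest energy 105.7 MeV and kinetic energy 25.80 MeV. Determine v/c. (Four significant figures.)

K = (γ−1)mc², so γ = 1 + 25.80/105.7 = 1.2441.
Then v/c = √(1 − γ⁻²) = √(1 − 0.646085) = √0.353915 = 0.5949.

0.5949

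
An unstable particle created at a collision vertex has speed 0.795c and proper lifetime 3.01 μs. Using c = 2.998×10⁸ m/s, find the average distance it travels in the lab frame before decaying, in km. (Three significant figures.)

1.18 km

β² = 0.632025, so γ = 1/√0.367975 = 1.6485.
Lab-frame lifetime: Δt = γτ = 1.6485 × 3.01 μs = 4.962 μs.
Distance: d = vΔt = 0.795 × 2.998×10⁸ m/s × 4.9620×10^-6 s = 1180 m = 1.18 km.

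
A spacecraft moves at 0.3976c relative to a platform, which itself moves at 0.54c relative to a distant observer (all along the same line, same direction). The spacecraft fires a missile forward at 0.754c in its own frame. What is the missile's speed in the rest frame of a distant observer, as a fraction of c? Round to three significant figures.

Compose velocities in two stages. Stage 1 (into S'): u₁ = (0.754+0.3976)/(1+0.754×0.3976) = 0.88599.
Stage 2 (into S): u = (0.88599+0.54)/(1+0.88599×0.54) = 0.96453, so the speed is 0.965c.

0.965c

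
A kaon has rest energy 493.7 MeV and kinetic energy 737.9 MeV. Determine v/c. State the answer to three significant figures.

K = (γ−1)mc², so γ = 1 + 737.9/493.7 = 2.4946.
Then v/c = √(1 − γ⁻²) = √(1 − 0.160693) = √0.839307 = 0.916.

0.916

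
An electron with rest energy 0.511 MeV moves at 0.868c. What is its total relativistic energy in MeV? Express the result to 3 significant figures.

1.03 MeV

γ = 1/√(1 − β²) = 1/√(1 − 0.753424) = 1/√0.246576 = 1/0.496564 = 2.0138.
Total energy: E = γmc² = 2.0138 × 0.511 MeV = 1.03 MeV.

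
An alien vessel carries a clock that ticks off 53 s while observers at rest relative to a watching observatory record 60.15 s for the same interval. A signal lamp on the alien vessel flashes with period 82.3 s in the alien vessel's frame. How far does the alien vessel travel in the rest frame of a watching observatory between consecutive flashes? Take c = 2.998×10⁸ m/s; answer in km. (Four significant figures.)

1.324×10^7 km

From Δt = γΔτ: γ = 60.15/53 = 1.13491.
β = √(1 − 1/γ²) = 0.47288. Lab-frame period = γτ = 1.13491×82.3 s = 93.403 s. Distance = βc × γτ = 0.47288 × 2.998×10⁸ m/s × 93.403 s = 1.3242×10^10 m = 1.324×10^7 km.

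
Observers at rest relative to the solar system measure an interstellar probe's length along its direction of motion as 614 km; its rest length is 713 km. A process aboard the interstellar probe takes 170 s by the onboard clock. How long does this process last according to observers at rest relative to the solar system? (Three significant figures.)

197 s

Length contraction gives γ = L₀/L = 713/614 = 1.16124.
Δt = γΔτ = 1.16124 × 170 = 197 s.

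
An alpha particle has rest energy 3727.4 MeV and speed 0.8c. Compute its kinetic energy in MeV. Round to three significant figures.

Lorentz factor: γ = (1 − 0.64)^(−1/2) = 1.66667.
Kinetic energy: K = (γ − 1)mc² = (1.66667 − 1) × 3727.4 MeV = 0.66667 × 3727.4 = 2480 MeV.

2480 MeV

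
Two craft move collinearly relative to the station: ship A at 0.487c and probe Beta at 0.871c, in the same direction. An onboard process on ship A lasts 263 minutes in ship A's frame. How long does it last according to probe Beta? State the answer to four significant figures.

Speed of ship A in probe Beta's frame: u = (v_A − v_B)/(1 − v_A v_B/c²) = (0.487 − 0.871)/(1 − 0.487×0.871) = −0.384/0.575823 = −0.66687; |u| = 0.66687c.
At |u| = 0.66687c, γ = (1 − 0.444716)^(−1/2) = 1.342.
Ship A's interval is proper; time dilation gives Δt_B = γΔτ = 1.342 × 263 minutes = 352.9 minutes.

352.9 minutes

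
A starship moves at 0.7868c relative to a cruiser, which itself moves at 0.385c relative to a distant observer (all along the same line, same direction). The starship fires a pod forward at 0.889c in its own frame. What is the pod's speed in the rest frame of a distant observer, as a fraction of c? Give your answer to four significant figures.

Compose velocities in two stages. Stage 1 (into S'): u₁ = (0.889+0.7868)/(1+0.889×0.7868) = 0.98607.
Stage 2 (into S): u = (0.98607+0.385)/(1+0.98607×0.385) = 0.99379, so the speed is 0.9938c.

0.9938c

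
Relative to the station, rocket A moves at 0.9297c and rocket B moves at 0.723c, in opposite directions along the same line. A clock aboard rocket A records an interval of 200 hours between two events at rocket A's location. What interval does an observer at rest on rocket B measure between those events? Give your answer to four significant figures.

Transform rocket A's velocity into rocket B's frame: (0.9297 + 0.723)/(1 + 0.9297·0.723) = 1.6527/1.6721731, so the relative speed is 0.98835c.
At |u| = 0.98835c, γ = (1 − 0.976836)^(−1/2) = 6.5704.
The clock on rocket A records proper time, so rocket B measures Δt = γΔτ = 6.5704 × 200 = 1314 hours.

1314 hours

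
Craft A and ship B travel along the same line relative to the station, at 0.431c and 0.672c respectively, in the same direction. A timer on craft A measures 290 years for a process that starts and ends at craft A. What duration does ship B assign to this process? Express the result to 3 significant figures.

308 years

Transform craft A's velocity into ship B's frame: (0.431 − 0.672)/(1 − 0.431·0.672) = −0.241/0.710368, so the relative speed is 0.33926c.
γ for this relative speed: γ = 1/√(1 − 0.115097) = 1.063.
Craft A's interval is proper; time dilation gives Δt_B = γΔτ = 1.063 × 290 years = 308 years.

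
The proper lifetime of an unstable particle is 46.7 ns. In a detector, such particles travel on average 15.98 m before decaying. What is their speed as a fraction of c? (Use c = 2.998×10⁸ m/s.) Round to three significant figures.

d = βγcτ ⇒ βγ = d/(cτ) = 15.98 m / (14.00066 m) = 1.1414.
β = (βγ)/√(1+(βγ)²) = 1.1414/√2.30279 = 0.752.

0.752c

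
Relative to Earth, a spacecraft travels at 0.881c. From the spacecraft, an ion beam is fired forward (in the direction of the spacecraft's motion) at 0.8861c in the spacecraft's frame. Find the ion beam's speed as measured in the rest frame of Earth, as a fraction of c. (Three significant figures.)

Relativistic velocity addition: u = (u' + v)/(1 + u'v/c²), with u' = 0.8861c and v = 0.881c.
Numerator: 0.8861 + 0.881 = 1.7671. Denominator: 1 + (0.8861)(0.881) = 1.7806541.
u = 1.7671/1.7806541 = 0.99239, so the speed is 0.992c.

0.992c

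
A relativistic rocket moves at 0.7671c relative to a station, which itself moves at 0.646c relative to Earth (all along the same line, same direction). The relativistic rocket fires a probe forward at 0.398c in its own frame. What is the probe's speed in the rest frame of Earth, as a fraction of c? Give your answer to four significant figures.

First combine the probe and relativistic rocket (S''→S'): u₁ = (0.398 + 0.7671)/(1 + 0.398×0.7671) = 1.1651/1.3053058 = 0.89259.
Then combine with the station (S'→S): u = (0.89259 + 0.646)/(1 + 0.89259×0.646) = 1.53859/1.57661314 = 0.97588.

0.9759c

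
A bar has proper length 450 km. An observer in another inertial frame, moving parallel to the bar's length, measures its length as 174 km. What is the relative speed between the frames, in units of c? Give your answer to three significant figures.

0.922c

Length contraction gives γ = L₀/L = 450/174 = 2.5862.
β = √(1 − 1/γ²) = √0.850488 = 0.922.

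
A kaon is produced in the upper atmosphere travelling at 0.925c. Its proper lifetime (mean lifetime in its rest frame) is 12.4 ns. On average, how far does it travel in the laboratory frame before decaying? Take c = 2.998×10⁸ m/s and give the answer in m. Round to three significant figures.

9.05 m

β² = 0.855625, so γ = 1/√0.144375 = 2.6318.
Lab-frame lifetime: Δt = γτ = 2.6318 × 12.4 ns = 32.634 ns.
Distance: d = vΔt = 0.925 × 2.998×10⁸ m/s × 3.2634×10^-8 s = 9.05 m.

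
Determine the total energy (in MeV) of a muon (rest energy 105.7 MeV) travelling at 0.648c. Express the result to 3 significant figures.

139 MeV

Lorentz factor: γ = (1 − 0.419904)^(−1/2) = 1.313.
Total energy: E = γmc² = 1.313 × 105.7 MeV = 139 MeV.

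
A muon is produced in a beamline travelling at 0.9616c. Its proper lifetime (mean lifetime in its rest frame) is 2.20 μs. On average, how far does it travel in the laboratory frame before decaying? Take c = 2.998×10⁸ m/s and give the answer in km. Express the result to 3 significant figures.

With β = 0.9616, γ = 1/√(1 − 0.9616²) = 1/√0.07532544 = 3.6436.
Lab-frame lifetime: Δt = γτ = 3.6436 × 2.20 μs = 8.0159 μs.
Distance: d = vΔt = 0.9616 × 2.998×10⁸ m/s × 8.0159×10^-6 s = 2310 m = 2.31 km.

2.31 km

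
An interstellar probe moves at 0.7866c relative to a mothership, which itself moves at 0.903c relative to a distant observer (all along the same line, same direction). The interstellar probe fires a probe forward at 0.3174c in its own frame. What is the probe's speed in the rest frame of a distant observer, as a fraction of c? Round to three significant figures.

Compose velocities in two stages. Stage 1 (into S'): u₁ = (0.3174+0.7866)/(1+0.3174×0.7866) = 0.88344.
Stage 2 (into S): u = (0.88344+0.903)/(1+0.88344×0.903) = 0.99371, so the speed is 0.994c.

0.994c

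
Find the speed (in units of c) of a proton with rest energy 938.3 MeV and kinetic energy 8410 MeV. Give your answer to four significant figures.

0.9950c

K = (γ−1)mc², so γ = 1 + 8410/938.3 = 9.963.
Then v/c = √(1 − γ⁻²) = √(1 − 0.0100744) = √0.9899256 = 0.9950.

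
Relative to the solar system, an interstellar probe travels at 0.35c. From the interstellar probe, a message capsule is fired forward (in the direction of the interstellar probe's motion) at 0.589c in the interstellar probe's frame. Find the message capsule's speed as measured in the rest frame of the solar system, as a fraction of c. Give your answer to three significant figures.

0.779c

Relativistic velocity addition: u = (u' + v)/(1 + u'v/c²), with u' = 0.589c and v = 0.35c.
Numerator: 0.589 + 0.35 = 0.939. Denominator: 1 + (0.589)(0.35) = 1.20615.
u = 0.939/1.20615 = 0.77851, so the speed is 0.779c.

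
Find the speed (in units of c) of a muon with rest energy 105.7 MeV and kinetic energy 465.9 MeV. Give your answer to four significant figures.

γ = 1 + K/(mc²) = 1 + 465.9/105.7 = 5.4078.
β = √(1 − 1/γ²) = √(1 − 0.0341947) = √0.9658053 = 0.9828.

0.9828c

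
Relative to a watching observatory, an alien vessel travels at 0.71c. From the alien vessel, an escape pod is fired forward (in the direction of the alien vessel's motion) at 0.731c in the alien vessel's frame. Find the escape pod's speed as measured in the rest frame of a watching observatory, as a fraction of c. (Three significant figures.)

In units of c, u = (u' + v)/(1 + u'v) with u' = 0.731 and v = 0.71.
Numerator: 0.731 + 0.71 = 1.441. Denominator: 1 + (0.731)(0.71) = 1.51901.
u = 1.441/1.51901 = 0.94864, so the speed is 0.949c.

0.949c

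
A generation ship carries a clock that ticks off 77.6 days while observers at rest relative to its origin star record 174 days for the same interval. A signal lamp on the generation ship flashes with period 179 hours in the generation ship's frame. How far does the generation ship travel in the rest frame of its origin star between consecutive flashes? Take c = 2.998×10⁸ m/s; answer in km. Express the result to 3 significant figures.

The time-dilation ratio gives γ = 174/77.6 = 2.24227.
β = √(1 − 1/γ²) = 0.89504. Lab-frame period = γτ = 2.24227×179 hours = 401.37 hours. Distance = βc × γτ = 0.89504 × 2.998×10⁸ m/s × 1444932 s = 3.8772×10^14 m = 3.88×10^11 km.

3.88×10^11 km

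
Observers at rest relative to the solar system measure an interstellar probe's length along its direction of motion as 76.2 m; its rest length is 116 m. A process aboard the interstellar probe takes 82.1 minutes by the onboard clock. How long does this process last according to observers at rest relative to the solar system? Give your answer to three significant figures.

125 minutes

Length contraction gives γ = L₀/L = 116/76.2 = 1.52231.
The same γ dilates the second interval: 1.52231 × 82.1 minutes = 125 minutes.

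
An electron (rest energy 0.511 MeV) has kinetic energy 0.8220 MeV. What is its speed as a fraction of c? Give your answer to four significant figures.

K = (γ−1)mc², so γ = 1 + 0.8220/0.511 = 2.6086.
Then v/c = √(1 − γ⁻²) = √(1 − 0.146955) = √0.853045 = 0.9236.

0.9236c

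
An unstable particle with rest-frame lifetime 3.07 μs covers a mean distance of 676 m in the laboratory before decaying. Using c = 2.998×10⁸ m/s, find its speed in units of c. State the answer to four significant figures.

Lab distance = (lab lifetime)·v = γτ·βc, so βγ = d/(cτ) = 676.0/(2.998×10⁸ × 3.070×10^-6) = 0.73447.
With βγ = 0.73447: γ² = 1 + (βγ)² = 1.539446, and β = (βγ)/γ = 0.73447/1.24074 = 0.5920.

0.5920c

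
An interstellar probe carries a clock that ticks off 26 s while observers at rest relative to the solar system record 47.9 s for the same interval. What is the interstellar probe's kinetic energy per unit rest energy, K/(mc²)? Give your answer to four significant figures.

γ = Δt/Δτ = 47.9/26 = 1.84231.
K/(mc²) = γ − 1 = 1.84231 − 1 = 0.8423.

0.8423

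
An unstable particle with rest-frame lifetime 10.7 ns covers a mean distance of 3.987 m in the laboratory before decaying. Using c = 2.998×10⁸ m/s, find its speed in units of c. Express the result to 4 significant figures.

0.7791c

Let x = d/(cτ) = 3.987 m / (2.998×10⁸ m/s × 1.070×10^-8 s) = 1.2429. Since d = βγcτ, x = βγ = β/√(1−β²).
Solving: β² = x²/(1+x²) = 1.5448/2.5448 = 0.607042, so β = 0.7791.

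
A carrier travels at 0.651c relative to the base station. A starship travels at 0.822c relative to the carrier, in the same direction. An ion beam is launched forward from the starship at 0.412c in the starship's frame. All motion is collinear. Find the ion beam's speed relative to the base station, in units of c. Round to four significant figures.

0.9829c

First combine the ion beam and starship (S''→S'): u₁ = (0.412 + 0.822)/(1 + 0.412×0.822) = 1.234/1.338664 = 0.92181.
Then combine with the carrier (S'→S): u = (0.92181 + 0.651)/(1 + 0.92181×0.651) = 1.57281/1.60009831 = 0.98295.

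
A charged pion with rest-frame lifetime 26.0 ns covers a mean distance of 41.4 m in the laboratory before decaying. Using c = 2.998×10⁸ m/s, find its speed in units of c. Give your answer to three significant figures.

0.983c

d = βγcτ ⇒ βγ = d/(cτ) = 41.40 m / (7.7948 m) = 5.3112.
β = (βγ)/√(1+(βγ)²) = 5.3112/√29.2088 = 0.983.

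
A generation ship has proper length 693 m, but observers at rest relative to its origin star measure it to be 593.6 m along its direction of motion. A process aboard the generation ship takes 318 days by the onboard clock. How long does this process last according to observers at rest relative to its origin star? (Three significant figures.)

371 days

Length contraction gives γ = L₀/L = 693/593.6 = 1.16745.
Δt = γΔτ = 1.16745 × 318 = 371 days.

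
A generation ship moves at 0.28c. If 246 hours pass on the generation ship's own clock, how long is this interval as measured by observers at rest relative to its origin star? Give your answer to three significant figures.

256 hours

Lorentz factor: γ = (1 − 0.0784)^(−1/2) = 1.0417.
Time dilation: Δt = γ·Δτ = 1.0417 × 246 = 256 hours.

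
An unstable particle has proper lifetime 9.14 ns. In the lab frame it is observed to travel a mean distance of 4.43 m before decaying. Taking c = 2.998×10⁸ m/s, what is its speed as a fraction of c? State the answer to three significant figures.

d = βγcτ ⇒ βγ = d/(cτ) = 4.430 m / (2.740172 m) = 1.6167.
β = (βγ)/√(1+(βγ)²) = 1.6167/√3.61372 = 0.850.

0.850c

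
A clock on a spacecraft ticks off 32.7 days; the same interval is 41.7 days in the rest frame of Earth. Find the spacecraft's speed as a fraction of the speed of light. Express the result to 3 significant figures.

γ = Δt/Δτ = 41.7/32.7 = 1.2752.
β = √(1 − 1/γ²) = √(1 − 0.614955) = √0.385045 = 0.621.

0.621c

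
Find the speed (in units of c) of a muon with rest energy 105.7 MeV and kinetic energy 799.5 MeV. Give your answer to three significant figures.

K = (γ−1)mc², so γ = 1 + 799.5/105.7 = 8.5639.
Then v/c = √(1 − γ⁻²) = √(1 − 0.0136351) = √0.9863649 = 0.993.

0.993c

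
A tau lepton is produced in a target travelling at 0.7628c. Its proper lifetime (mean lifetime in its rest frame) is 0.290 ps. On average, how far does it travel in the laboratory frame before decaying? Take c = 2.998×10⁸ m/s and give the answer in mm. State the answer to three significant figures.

Lorentz factor: γ = (1 − 0.58186384)^(−1/2) = 1.5465.
Lab-frame lifetime: Δt = γτ = 1.5465 × 0.290 ps = 0.44848 ps.
Distance: d = vΔt = 0.7628 × 2.998×10⁸ m/s × 4.4848×10^-13 s = 1.03×10^-4 m = 0.103 mm.

0.103 mm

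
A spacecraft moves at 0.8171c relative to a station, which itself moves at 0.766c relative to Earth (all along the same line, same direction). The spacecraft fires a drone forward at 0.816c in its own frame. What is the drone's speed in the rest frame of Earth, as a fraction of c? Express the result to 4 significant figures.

Apply u = (u'+v)/(1+u'v) twice. Drone in the station frame: (0.816+0.8171)/(1+0.816·0.8171) = 1.6331/1.6667536 = 0.97981c.
That velocity, transformed to the rest frame of Earth: (0.97981+0.766)/(1+0.97981·0.766) = 1.74581/1.75053446 = 0.9973c.

0.9973c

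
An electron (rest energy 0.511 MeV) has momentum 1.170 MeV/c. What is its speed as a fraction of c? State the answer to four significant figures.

0.9164c

pc/(mc²) = 1.170/0.511 = 2.2896 = βγ = β/√(1−β²).
So β² = x²/(1 + x²) with x = 2.2896: x² = 5.24227, β² = 5.24227/6.24227 = 0.839802, β = 0.9164.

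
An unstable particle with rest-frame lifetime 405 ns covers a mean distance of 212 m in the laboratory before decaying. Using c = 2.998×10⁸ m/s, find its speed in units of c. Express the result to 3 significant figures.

0.868c

d = βγcτ ⇒ βγ = d/(cτ) = 212.0 m / (121.419 m) = 1.746.
β = (βγ)/√(1+(βγ)²) = 1.746/√4.04852 = 0.868.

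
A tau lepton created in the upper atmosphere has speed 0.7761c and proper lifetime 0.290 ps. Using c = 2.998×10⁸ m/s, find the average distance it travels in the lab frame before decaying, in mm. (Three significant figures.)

γ = 1/√(1 − β²) = 1/√(1 − 0.60233121) = 1/√0.39766879 = 1/0.63061 = 1.5858.
Lab-frame lifetime: Δt = γτ = 1.5858 × 0.290 ps = 0.45988 ps.
Distance: d = vΔt = 0.7761 × 2.998×10⁸ m/s × 4.5988×10^-13 s = 1.07×10^-4 m = 0.107 mm.

0.107 mm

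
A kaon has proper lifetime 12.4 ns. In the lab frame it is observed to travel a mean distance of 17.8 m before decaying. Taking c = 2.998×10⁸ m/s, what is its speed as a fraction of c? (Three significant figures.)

0.979c

Let x = d/(cτ) = 17.80 m / (2.998×10⁸ m/s × 1.240×10^-8 s) = 4.7881. Since d = βγcτ, x = βγ = β/√(1−β²).
Solving: β² = x²/(1+x²) = 22.9259/23.9259 = 0.958204, so β = 0.979.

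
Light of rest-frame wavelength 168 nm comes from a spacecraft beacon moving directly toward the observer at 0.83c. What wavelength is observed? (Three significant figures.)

Relativistic Doppler for wavelength: λ_obs = λ_src · √((1−β)/(1+β)).
With β = 0.83: factor = √(0.17/1.83) = 0.30479.
λ_obs = 168 × 0.30479 = 51.2 nm.

51.2 nm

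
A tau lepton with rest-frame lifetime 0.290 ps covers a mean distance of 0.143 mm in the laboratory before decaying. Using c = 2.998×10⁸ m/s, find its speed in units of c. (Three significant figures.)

d = βγcτ ⇒ βγ = d/(cτ) = 1.430×10^-4 m / (8.6942×10^-5 m) = 1.6448.
β = (βγ)/√(1+(βγ)²) = 1.6448/√3.70537 = 0.854.

0.854c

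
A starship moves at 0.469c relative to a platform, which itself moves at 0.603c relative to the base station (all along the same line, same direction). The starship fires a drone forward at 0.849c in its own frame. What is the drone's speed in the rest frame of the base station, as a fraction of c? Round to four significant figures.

First combine the drone and starship (S''→S'): u₁ = (0.849 + 0.469)/(1 + 0.849×0.469) = 1.318/1.398181 = 0.94265.
Then combine with the platform (S'→S): u = (0.94265 + 0.603)/(1 + 0.94265×0.603) = 1.54565/1.56841795 = 0.98548.

0.9855c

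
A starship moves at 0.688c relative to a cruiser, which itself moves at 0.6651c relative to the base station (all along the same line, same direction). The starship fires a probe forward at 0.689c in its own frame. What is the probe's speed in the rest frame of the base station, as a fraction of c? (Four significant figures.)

0.9864c

Apply u = (u'+v)/(1+u'v) twice. Probe in the cruiser frame: (0.689+0.688)/(1+0.689·0.688) = 1.377/1.474032 = 0.93417c.
That velocity, transformed to the rest frame of the base station: (0.93417+0.6651)/(1+0.93417·0.6651) = 1.59927/1.621316467 = 0.9864c.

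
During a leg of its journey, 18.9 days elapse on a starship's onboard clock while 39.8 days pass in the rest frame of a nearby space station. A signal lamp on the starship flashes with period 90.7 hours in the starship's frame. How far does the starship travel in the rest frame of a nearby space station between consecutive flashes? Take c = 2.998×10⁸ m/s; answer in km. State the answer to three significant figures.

From Δt = γΔτ: γ = 39.8/18.9 = 2.10582.
β = √(1 − 1/γ²) = 0.88005. Lab-frame period = γτ = 2.10582×90.7 hours = 191 hours. Distance = βc × γτ = 0.88005 × 2.998×10⁸ m/s × 687600 s = 1.8142×10^14 m = 1.81×10^11 km.

1.81×10^11 km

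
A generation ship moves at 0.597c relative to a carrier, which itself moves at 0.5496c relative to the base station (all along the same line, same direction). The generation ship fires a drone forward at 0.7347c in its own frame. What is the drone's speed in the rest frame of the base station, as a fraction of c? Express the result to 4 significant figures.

Apply u = (u'+v)/(1+u'v) twice. Drone in the carrier frame: (0.7347+0.597)/(1+0.7347·0.597) = 1.3317/1.4386159 = 0.92568c.
That velocity, transformed to the rest frame of the base station: (0.92568+0.5496)/(1+0.92568·0.5496) = 1.47528/1.508753728 = 0.97781c.

0.9778c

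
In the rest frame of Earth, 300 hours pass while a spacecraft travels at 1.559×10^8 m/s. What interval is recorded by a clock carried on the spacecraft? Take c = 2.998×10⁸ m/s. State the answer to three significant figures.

256 hours

β = v/c = (1.559×10^8 m/s)/(2.998×10⁸ m/s) = 0.520013.
With β = 0.520013, γ = 1/√(1 − 0.520013²) = 1/√0.7295865 = 1.1707.
The spacecraft's clock runs slow as seen from Earth, so Δτ = Δt/γ = 300/1.1707 = 256 hours.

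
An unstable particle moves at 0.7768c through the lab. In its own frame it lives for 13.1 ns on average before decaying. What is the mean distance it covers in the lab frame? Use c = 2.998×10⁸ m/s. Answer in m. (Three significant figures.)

With β = 0.7768, γ = 1/√(1 − 0.7768²) = 1/√0.39658176 = 1.5879.
Lab-frame lifetime: Δt = γτ = 1.5879 × 13.1 ns = 20.801 ns.
Distance: d = vΔt = 0.7768 × 2.998×10⁸ m/s × 2.0801×10^-8 s = 4.84 m.

4.84 m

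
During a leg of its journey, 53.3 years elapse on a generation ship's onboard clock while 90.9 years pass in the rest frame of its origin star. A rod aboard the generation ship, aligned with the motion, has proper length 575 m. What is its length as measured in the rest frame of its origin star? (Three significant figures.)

The time-dilation ratio gives γ = 90.9/53.3 = 1.70544.
The rod contracts by the same γ: 575 m / 1.70544 = 337 m.

337 m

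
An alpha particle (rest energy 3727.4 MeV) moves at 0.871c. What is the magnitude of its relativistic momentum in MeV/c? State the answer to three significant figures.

6610 MeV/c

β² = 0.758641, so γ = 1/√0.241359 = 2.0355.
Momentum: p = γβ·mc = 2.0355 × 0.871 × 3727.4 MeV/c = 6610 MeV/c.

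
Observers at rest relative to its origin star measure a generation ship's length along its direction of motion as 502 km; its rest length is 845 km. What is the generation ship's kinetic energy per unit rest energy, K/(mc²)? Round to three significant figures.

0.683

γ = L₀/L = 845/502 = 1.68327.
Since K = (γ−1)mc², K/(mc²) = 1.68327 − 1 = 0.683.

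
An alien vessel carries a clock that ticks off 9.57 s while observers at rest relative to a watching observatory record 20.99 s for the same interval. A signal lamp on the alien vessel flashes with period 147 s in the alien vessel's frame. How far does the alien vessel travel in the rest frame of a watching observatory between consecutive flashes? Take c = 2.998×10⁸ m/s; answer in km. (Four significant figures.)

γ = Δt/Δτ = 20.99/9.57 = 2.19331.
β = √(1 − 1/γ²) = 0.89001. Lab-frame period = γτ = 2.19331×147 s = 322.42 s. Distance = βc × γτ = 0.89001 × 2.998×10⁸ m/s × 322.42 s = 8.6030×10^10 m = 8.603×10^7 km.

8.603×10^7 km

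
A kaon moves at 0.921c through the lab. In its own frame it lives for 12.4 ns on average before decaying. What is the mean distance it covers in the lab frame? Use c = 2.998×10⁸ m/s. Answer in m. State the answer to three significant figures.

With β = 0.921, γ = 1/√(1 − 0.921²) = 1/√0.151759 = 2.567.
Lab-frame lifetime: Δt = γτ = 2.567 × 12.4 ns = 31.831 ns.
Distance: d = vΔt = 0.921 × 2.998×10⁸ m/s × 3.1831×10^-8 s = 8.79 m.

8.79 m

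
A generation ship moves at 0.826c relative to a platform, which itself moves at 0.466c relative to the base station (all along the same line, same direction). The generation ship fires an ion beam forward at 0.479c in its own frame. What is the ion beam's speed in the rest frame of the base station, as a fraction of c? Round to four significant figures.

0.9758c

Compose velocities in two stages. Stage 1 (into S'): u₁ = (0.479+0.826)/(1+0.479×0.826) = 0.93505.
Stage 2 (into S): u = (0.93505+0.466)/(1+0.93505×0.466) = 0.97584, so the speed is 0.9758c.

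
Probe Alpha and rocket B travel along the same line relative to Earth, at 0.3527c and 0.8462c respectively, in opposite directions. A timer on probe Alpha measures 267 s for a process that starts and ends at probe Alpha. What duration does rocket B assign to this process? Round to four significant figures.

695.3 s

Transform probe Alpha's velocity into rocket B's frame: (0.3527 + 0.8462)/(1 + 0.3527·0.8462) = 1.1989/1.29845474, so the relative speed is 0.92333c.
γ for this relative speed: γ = 1/√(1 − 0.852538) = 2.6041.
Probe Alpha's interval is proper; time dilation gives Δt_B = γΔτ = 2.6041 × 267 s = 695.3 s.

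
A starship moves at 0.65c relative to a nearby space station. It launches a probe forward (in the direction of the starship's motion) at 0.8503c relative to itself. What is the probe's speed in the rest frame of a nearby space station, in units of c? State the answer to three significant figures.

0.966c

Relativistic velocity addition: u = (u' + v)/(1 + u'v/c²), with u' = 0.8503c and v = 0.65c.
Numerator: 0.8503 + 0.65 = 1.5003. Denominator: 1 + (0.8503)(0.65) = 1.552695.
u = 1.5003/1.552695 = 0.96626, so the speed is 0.966c.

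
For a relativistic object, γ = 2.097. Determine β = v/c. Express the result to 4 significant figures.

0.8790

β = √(1 − 1/γ²) = √(1 − 1/4.397409) = √0.772593 = 0.8790.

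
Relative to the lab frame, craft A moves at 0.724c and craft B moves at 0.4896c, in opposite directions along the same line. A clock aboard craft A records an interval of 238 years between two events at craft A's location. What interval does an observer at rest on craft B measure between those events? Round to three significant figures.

Speed of craft A in craft B's frame: u = (v_A + v_B)/(1 + v_A v_B/c²) = (0.724 + 0.4896)/(1 + 0.724×0.4896) = 1.2136/1.3544704 = 0.896; |u| = 0.896c.
At |u| = 0.896c, γ = (1 − 0.802816)^(−1/2) = 2.252.
The clock on craft A records proper time, so craft B measures Δt = γΔτ = 2.252 × 238 = 536 years.

536 years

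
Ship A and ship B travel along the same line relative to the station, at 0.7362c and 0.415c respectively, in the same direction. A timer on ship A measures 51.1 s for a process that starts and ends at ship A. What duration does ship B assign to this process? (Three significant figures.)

Transform ship A's velocity into ship B's frame: (0.7362 − 0.415)/(1 − 0.7362·0.415) = 0.3212/0.694477, so the relative speed is 0.46251c.
γ for this relative speed: γ = 1/√(1 − 0.213916) = 1.1279.
Ship A's interval is proper; time dilation gives Δt_B = γΔτ = 1.1279 × 51.1 s = 57.6 s.

57.6 s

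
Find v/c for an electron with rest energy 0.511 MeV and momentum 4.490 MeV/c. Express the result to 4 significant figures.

pc/(mc²) = 4.490/0.511 = 8.7867 = βγ = β/√(1−β²).
So β² = x²/(1 + x²) with x = 8.7867: x² = 77.2061, β² = 77.2061/78.2061 = 0.987213, β = 0.9936.

0.9936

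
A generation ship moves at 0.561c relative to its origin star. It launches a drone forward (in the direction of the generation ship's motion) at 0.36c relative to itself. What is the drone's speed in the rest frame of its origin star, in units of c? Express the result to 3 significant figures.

Relativistic velocity addition: u = (u' + v)/(1 + u'v/c²), with u' = 0.36c and v = 0.561c.
Numerator: 0.36 + 0.561 = 0.921. Denominator: 1 + (0.36)(0.561) = 1.20196.
u = 0.921/1.20196 = 0.76625, so the speed is 0.766c.

0.766c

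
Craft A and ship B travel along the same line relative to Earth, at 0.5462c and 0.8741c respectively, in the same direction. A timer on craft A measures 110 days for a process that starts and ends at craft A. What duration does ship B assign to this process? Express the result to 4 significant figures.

Speed of craft A in ship B's frame: u = (v_A − v_B)/(1 − v_A v_B/c²) = (0.5462 − 0.8741)/(1 − 0.5462×0.8741) = −0.3279/0.52256658 = −0.62748; |u| = 0.62748c.
γ for this relative speed: γ = 1/√(1 − 0.393731) = 1.2843.
The clock on craft A records proper time, so ship B measures Δt = γΔτ = 1.2843 × 110 = 141.3 days.

141.3 days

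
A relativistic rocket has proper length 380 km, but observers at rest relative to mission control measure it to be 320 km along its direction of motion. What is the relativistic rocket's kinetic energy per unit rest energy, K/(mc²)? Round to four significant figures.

Length contraction gives γ = L₀/L = 380/320 = 1.1875.
K/(mc²) = γ − 1 = 1.1875 − 1 = 0.1875.

0.1875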